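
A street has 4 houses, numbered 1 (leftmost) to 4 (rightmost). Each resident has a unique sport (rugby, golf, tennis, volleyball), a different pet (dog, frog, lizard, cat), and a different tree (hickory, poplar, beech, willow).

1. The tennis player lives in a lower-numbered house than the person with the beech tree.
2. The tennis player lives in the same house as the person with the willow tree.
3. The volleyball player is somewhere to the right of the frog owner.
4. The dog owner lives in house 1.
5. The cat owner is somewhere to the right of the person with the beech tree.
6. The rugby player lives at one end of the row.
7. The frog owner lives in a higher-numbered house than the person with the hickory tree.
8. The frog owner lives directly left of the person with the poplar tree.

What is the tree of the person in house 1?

hickory

By clue 4, the dog owner is in house 1.
So house 4 gets poplar for tree.
Clue 8: the frog owner is in house 3.
So house 2 gets lizard for pet.
So house 4 gets cat for pet.
House 3's tree must be beech (nothing else left).
Clue 3: the volleyball player is in house 4.
That leaves golf as the sport for house 3.
House 1's sport must be rugby (nothing else left).
House 2 sport: only tennis fits.
By clue 2, the person with the willow tree is in house 2.
House 1's tree must be hickory (nothing else left).
So: house 1 = rugby/dog/hickory, house 2 = tennis/lizard/willow, house 3 = golf/frog/beech, house 4 = volleyball/cat/poplar.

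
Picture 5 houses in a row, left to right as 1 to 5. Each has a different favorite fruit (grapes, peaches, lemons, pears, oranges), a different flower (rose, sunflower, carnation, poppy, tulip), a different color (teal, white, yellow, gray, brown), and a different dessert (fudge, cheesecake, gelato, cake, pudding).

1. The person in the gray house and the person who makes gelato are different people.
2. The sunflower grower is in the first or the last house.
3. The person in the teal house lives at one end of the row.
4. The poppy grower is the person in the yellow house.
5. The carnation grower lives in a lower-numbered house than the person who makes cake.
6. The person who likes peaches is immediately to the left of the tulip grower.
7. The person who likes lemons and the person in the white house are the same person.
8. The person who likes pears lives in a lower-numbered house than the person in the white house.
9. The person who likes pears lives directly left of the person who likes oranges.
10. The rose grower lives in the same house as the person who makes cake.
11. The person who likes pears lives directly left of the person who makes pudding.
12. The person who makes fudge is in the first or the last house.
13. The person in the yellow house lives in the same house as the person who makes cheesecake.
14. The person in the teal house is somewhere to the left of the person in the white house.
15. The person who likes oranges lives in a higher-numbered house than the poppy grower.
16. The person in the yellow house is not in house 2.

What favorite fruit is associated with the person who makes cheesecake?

By clue 14, the person in the teal house is in house 1.
The person who likes lemons is narrowed to house 4 or 5; consider each.
Placing it in house 4 leads to a contradiction, so it's in house 5.
By clue 7, the person in the white house is in house 5.
House 4 favorite fruit: only oranges fits.
The person who makes pudding is in house 4 (clue 11).
The poppy grower is in house 3 (clue 15).
House 3 favorite fruit: only pears fits.
From clue 4, the person in the yellow house must be in house 3.
By clue 6, the person who likes peaches is in house 1.
By clue 6, the tulip grower is in house 2.
House 2 favorite fruit: only grapes fits.
House 4's flower must be carnation (nothing else left).
That leaves cheesecake as the dessert for house 3.
Clue 5 places the person who makes cake in house 5.
House 1 flower: only sunflower fits.
That leaves rose as the flower for house 5.
House 2 dessert: only gelato fits.
Clue 1 places the person in the gray house in house 4.
House 2's color must be brown (nothing else left).
So house 1 gets fudge for dessert.
So: house 1 = peaches/sunflower/teal/fudge, house 2 = grapes/tulip/brown/gelato, house 3 = pears/poppy/yellow/cheesecake, house 4 = oranges/carnation/gray/pudding, house 5 = lemons/rose/white/cake.

pears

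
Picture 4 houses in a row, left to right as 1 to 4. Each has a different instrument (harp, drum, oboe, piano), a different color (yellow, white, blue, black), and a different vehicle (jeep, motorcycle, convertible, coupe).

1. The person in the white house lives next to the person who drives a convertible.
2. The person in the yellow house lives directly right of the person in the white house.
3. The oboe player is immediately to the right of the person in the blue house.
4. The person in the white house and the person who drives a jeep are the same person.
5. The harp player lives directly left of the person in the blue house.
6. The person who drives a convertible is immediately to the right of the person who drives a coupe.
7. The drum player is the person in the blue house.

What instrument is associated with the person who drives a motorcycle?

The drum player is narrowed to house 2 or 3; consider each.
Placing it in house 3 leads to a contradiction, so it's in house 2.
By clue 7, the person in the blue house is in house 2.
The person in the yellow house is in house 4 (clue 2).
By clue 2, the person in the white house is in house 3.
The oboe player is in house 3 (clue 3).
The person who drives a jeep is in house 3 (clue 4).
The only instrument still possible for house 1 is harp.
House 4's instrument must be piano (nothing else left).
So house 1 gets black for color.
So house 1 gets coupe for vehicle.
Clue 6: the person who drives a convertible is in house 2.
House 4 vehicle: only motorcycle fits.
So: house 1 = harp/black/coupe, house 2 = drum/blue/convertible, house 3 = oboe/white/jeep, house 4 = piano/yellow/motorcycle.

piano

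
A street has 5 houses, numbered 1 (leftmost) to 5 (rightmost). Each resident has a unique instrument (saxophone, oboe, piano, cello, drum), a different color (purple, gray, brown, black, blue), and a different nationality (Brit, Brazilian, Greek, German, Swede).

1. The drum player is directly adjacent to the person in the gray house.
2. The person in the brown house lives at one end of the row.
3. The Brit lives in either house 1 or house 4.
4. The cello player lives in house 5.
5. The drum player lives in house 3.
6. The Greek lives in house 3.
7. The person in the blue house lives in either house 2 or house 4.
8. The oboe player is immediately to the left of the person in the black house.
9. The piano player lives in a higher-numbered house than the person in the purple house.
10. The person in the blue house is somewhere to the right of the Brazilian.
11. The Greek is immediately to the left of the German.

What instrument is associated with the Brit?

saxophone

From clue 4, the cello player must be in house 5.
Clue 5 places the drum player in house 3.
The Greek is in house 3 (clue 6).
By clue 11, the German is in house 4.
So house 5 gets Swede for nationality.
House 1's nationality must be Brit (nothing else left).
So house 2 gets Brazilian for nationality.
Clue 10: the person in the blue house is in house 4.
So house 2 gets gray for color.
So house 1 gets saxophone for instrument.
The oboe player is narrowed to house 2 or 4; consider each.
Placing it in house 4 leads to a contradiction, so it's in house 2.
Clue 8: the person in the black house is in house 3.
So house 4 gets piano for instrument.
House 5 color: only brown fits.
House 1's color must be purple (nothing else left).
So: house 1 = saxophone/purple/Brit, house 2 = oboe/gray/Brazilian, house 3 = drum/black/Greek, house 4 = piano/blue/German, house 5 = cello/brown/Swede.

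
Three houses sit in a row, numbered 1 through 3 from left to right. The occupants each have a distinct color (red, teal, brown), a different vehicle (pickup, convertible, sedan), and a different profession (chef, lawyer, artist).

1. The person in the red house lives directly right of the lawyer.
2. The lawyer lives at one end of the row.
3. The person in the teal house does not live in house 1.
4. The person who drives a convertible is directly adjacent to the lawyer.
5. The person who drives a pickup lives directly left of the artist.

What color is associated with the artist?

By clue 2, the lawyer is in house 1.
By clue 4, the person who drives a convertible is in house 2.
The only color still possible for house 1 is brown.
That leaves sedan as the vehicle for house 3.
Clue 1: the person in the red house is in house 2.
Clue 5 places the artist in house 2.
So house 3 gets teal for color.
House 1 vehicle: only pickup fits.
House 3 profession: only chef fits.
So: house 1 = brown/pickup/lawyer, house 2 = red/convertible/artist, house 3 = teal/sedan/chef.

red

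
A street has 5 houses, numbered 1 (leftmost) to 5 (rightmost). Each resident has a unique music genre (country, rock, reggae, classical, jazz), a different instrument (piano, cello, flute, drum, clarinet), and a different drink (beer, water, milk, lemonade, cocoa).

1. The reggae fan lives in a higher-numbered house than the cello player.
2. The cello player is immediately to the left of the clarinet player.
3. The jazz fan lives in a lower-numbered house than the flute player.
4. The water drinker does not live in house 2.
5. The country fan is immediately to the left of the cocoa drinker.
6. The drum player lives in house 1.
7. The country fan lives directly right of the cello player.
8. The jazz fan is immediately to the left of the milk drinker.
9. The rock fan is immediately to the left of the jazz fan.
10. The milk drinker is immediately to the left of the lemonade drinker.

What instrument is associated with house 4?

By clue 6, the drum player is in house 1.
That leaves beer as the drink for house 2.
House 1's drink must be water (nothing else left).
House 3 drink: only milk fits.
From clue 8, the jazz fan must be in house 2.
By clue 9, the rock fan is in house 1.
From clue 10, the lemonade drinker must be in house 4.
House 5's drink must be cocoa (nothing else left).
Clue 5 places the country fan in house 4.
Clue 7: the cello player is in house 3.
House 2's instrument must be piano (nothing else left).
House 4 instrument: only clarinet fits.
The only instrument still possible for house 5 is flute.
Clue 1 places the reggae fan in house 5.
The only music genre still possible for house 3 is classical.
So: house 1 = rock/drum/water, house 2 = jazz/piano/beer, house 3 = classical/cello/milk, house 4 = country/clarinet/lemonade, house 5 = reggae/flute/cocoa.

clarinet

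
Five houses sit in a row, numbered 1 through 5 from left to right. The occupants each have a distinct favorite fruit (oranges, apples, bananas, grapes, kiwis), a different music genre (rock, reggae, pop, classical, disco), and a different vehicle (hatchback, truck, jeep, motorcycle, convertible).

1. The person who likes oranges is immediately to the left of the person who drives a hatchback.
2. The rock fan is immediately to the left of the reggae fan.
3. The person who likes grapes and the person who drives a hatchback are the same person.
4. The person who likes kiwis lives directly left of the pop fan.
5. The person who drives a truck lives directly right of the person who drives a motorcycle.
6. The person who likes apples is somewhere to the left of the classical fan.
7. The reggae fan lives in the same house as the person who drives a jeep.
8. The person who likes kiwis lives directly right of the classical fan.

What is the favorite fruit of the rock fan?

The person who likes apples is narrowed to house 1 or 2; consider each.
Placing it in house 2 leads to a contradiction, so it's in house 1.
The person who likes kiwis is narrowed to house 3 or 4; consider each.
Placing it in house 3 leads to a contradiction, so it's in house 4.
Clue 4 places the pop fan in house 5.
The classical fan is in house 3 (clue 8).
The rock fan is in house 1 (clue 2).
From clue 2, the reggae fan must be in house 2.
By clue 3, the person who likes grapes is in house 3.
Clue 3: the person who drives a hatchback is in house 3.
From clue 7, the person who drives a jeep must be in house 2.
That leaves bananas as the favorite fruit for house 5.
House 4's music genre must be disco (nothing else left).
By clue 5, the person who drives a truck is in house 5.
From clue 5, the person who drives a motorcycle must be in house 4.
That leaves oranges as the favorite fruit for house 2.
House 1 vehicle: only convertible fits.
So: house 1 = apples/rock/convertible, house 2 = oranges/reggae/jeep, house 3 = grapes/classical/hatchback, house 4 = kiwis/disco/motorcycle, house 5 = bananas/pop/truck.

apples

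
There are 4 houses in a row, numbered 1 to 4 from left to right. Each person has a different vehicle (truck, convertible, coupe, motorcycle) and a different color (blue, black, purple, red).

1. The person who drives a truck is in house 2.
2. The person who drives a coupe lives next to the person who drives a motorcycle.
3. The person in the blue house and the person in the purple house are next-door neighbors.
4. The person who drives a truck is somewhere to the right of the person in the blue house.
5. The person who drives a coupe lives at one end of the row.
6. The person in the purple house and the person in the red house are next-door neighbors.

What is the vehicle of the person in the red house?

Clue 1 places the person who drives a truck in house 2.
Clue 4 places the person in the blue house in house 1.
Clue 2 places the person who drives a coupe in house 4.
The person who drives a motorcycle is in house 3 (clue 2).
From clue 3, the person in the purple house must be in house 2.
Clue 6: the person in the red house is in house 3.
So house 1 gets convertible for vehicle.
So house 4 gets black for color.
So: house 1 = convertible/blue, house 2 = truck/purple, house 3 = motorcycle/red, house 4 = coupe/black.

motorcycle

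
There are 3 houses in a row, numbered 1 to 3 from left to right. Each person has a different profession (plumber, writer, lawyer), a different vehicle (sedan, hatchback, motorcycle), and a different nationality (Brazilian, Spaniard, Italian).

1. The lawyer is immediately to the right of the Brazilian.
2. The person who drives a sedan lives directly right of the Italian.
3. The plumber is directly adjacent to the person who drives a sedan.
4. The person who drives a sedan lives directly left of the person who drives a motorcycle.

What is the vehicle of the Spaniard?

Clue 4: the person who drives a sedan is in house 2.
By clue 4, the person who drives a motorcycle is in house 3.
House 1 vehicle: only hatchback fits.
So house 3 gets Spaniard for nationality.
Clue 2: the Italian is in house 1.
House 2 nationality: only Brazilian fits.
Clue 1 places the lawyer in house 3.
House 2 profession: only writer fits.
The only profession still possible for house 1 is plumber.
So: house 1 = plumber/hatchback/Italian, house 2 = writer/sedan/Brazilian, house 3 = lawyer/motorcycle/Spaniard.

motorcycle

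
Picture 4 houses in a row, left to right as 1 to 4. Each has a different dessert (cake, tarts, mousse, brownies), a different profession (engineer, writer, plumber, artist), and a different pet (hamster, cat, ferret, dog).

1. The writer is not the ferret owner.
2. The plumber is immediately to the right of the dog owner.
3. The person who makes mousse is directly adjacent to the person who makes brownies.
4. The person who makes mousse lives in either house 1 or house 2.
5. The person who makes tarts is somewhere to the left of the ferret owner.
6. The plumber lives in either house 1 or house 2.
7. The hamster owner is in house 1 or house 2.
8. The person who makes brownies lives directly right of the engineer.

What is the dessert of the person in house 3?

Clue 6 places the plumber in house 2.
From clue 2, the dog owner must be in house 1.
The person who makes brownies is in house 2 (clue 8).
Clue 8: the engineer is in house 1.
That leaves cake as the dessert for house 4.
So house 1 gets mousse for dessert.
That leaves tarts as the dessert for house 3.
So house 2 gets hamster for pet.
By clue 5, the ferret owner is in house 4.
That leaves cat as the pet for house 3.
By clue 1, the writer is in house 3.
So house 4 gets artist for profession.
So: house 1 = mousse/engineer/dog, house 2 = brownies/plumber/hamster, house 3 = tarts/writer/cat, house 4 = cake/artist/ferret.

tarts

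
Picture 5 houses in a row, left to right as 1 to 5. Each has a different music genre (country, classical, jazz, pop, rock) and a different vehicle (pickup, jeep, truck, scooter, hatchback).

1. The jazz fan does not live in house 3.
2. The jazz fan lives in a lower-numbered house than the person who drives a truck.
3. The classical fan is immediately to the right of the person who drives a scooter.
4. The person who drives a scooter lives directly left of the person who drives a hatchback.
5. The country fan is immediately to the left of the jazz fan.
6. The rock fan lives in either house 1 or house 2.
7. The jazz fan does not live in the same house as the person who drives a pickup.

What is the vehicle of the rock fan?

scooter

The country fan is narrowed to house 1 or 3; consider each.
Placing it in house 1 leads to a contradiction, so it's in house 3.
Clue 5 places the jazz fan in house 4.
From clue 2, the person who drives a truck must be in house 5.
The only vehicle still possible for house 2 is hatchback.
From clue 4, the person who drives a scooter must be in house 1.
House 4's vehicle must be jeep (nothing else left).
From clue 3, the classical fan must be in house 2.
So house 1 gets rock for music genre.
The only music genre still possible for house 5 is pop.
House 3 vehicle: only pickup fits.
So: house 1 = rock/scooter, house 2 = classical/hatchback, house 3 = country/pickup, house 4 = jazz/jeep, house 5 = pop/truck.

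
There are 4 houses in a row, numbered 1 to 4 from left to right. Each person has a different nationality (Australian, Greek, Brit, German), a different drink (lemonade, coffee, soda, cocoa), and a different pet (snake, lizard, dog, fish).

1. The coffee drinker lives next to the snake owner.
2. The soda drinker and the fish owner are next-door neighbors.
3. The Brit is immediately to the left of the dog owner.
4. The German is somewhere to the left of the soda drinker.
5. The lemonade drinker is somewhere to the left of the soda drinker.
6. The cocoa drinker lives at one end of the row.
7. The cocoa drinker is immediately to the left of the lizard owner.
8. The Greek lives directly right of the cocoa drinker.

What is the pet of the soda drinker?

Clue 7 places the cocoa drinker in house 1.
By clue 7, the lizard owner is in house 2.
Clue 8 places the Greek in house 2.
The only nationality still possible for house 4 is Australian.
Clue 3 places the Brit in house 3.
The dog owner is in house 4 (clue 3).
House 1 nationality: only German fits.
Clue 2 places the soda drinker in house 4.
The fish owner is in house 3 (clue 2).
So house 3 gets lemonade for drink.
So house 1 gets snake for pet.
The only drink still possible for house 2 is coffee.
So: house 1 = German/cocoa/snake, house 2 = Greek/coffee/lizard, house 3 = Brit/lemonade/fish, house 4 = Australian/soda/dog.

dog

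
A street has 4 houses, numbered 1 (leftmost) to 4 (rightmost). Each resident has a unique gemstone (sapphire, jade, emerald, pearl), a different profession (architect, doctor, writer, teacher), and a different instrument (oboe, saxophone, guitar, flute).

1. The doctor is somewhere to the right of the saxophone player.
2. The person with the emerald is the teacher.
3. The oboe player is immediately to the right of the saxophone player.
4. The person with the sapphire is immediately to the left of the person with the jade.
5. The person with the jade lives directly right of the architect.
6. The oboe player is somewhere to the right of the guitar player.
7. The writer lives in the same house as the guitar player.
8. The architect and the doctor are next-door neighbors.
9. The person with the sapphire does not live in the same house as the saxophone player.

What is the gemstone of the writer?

pearl

The person with the jade is narrowed to house 2 or 3 or 4; consider each.
Placing it in house 2 and house 3 leads to a contradiction, so it's in house 4.
From clue 4, the person with the sapphire must be in house 3.
Clue 5 places the architect in house 3.
House 4's profession must be doctor (nothing else left).
That leaves flute as the instrument for house 4.
That leaves oboe as the instrument for house 3.
The saxophone player is in house 2 (clue 3).
House 1 instrument: only guitar fits.
Clue 7: the writer is in house 1.
That leaves teacher as the profession for house 2.
Clue 2: the person with the emerald is in house 2.
House 1 gemstone: only pearl fits.
So: house 1 = pearl/writer/guitar, house 2 = emerald/teacher/saxophone, house 3 = sapphire/architect/oboe, house 4 = jade/doctor/flute.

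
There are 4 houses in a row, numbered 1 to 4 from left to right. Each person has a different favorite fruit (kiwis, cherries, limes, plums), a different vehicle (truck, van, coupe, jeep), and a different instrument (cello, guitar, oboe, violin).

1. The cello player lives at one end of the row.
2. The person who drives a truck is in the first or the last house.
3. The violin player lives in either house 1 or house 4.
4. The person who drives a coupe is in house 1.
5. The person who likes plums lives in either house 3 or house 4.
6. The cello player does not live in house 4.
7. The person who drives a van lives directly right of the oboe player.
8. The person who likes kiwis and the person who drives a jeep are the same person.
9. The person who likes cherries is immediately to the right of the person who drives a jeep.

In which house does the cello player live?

1

By clue 4, the person who drives a coupe is in house 1.
The cello player is in house 1 (clue 6).
The only instrument still possible for house 4 is violin.
House 1 favorite fruit: only limes fits.
So house 2 gets kiwis for favorite fruit.
That leaves jeep as the vehicle for house 2.
House 3's vehicle must be van (nothing else left).
House 4 vehicle: only truck fits.
By clue 7, the oboe player is in house 2.
The person who likes cherries is in house 3 (clue 9).
House 4's favorite fruit must be plums (nothing else left).
House 3's instrument must be guitar (nothing else left).
So: house 1 = limes/coupe/cello, house 2 = kiwis/jeep/oboe, house 3 = cherries/van/guitar, house 4 = plums/truck/violin.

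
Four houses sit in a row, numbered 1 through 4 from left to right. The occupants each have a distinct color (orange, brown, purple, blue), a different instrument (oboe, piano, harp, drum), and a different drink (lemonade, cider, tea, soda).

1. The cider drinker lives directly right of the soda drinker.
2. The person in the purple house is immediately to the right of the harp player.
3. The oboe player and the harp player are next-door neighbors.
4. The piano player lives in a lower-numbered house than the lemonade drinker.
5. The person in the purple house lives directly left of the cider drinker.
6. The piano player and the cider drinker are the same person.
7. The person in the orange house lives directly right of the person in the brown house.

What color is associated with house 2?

From clue 6, the piano player must be in house 3.
Clue 6 places the cider drinker in house 3.
Clue 1: the soda drinker is in house 2.
The lemonade drinker is in house 4 (clue 4).
Clue 5 places the person in the purple house in house 2.
So house 4 gets drum for instrument.
House 1 drink: only tea fits.
By clue 2, the harp player is in house 1.
By clue 3, the oboe player is in house 2.
Clue 7 places the person in the orange house in house 4.
From clue 7, the person in the brown house must be in house 3.
The only color still possible for house 1 is blue.
So: house 1 = blue/harp/tea, house 2 = purple/oboe/soda, house 3 = brown/piano/cider, house 4 = orange/drum/lemonade.

purple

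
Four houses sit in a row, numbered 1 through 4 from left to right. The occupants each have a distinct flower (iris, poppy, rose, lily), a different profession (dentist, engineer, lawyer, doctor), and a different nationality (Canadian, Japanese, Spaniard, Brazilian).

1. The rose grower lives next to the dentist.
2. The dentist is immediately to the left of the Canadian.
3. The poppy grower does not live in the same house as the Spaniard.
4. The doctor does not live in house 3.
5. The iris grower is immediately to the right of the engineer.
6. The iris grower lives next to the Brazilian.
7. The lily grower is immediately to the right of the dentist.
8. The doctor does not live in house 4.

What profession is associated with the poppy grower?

doctor

House 4's profession must be lawyer (nothing else left).
The doctor is narrowed to house 1 or 2; consider each.
Placing it in house 2 leads to a contradiction, so it's in house 1.
The iris grower is narrowed to house 3 or 4; consider each.
Placing it in house 4 leads to a contradiction, so it's in house 3.
Clue 5 places the engineer in house 2.
The only flower still possible for house 4 is lily.
So house 3 gets dentist for profession.
From clue 1, the rose grower must be in house 2.
The Canadian is in house 4 (clue 2).
The only flower still possible for house 1 is poppy.
So house 2 gets Brazilian for nationality.
Clue 3 places the Spaniard in house 3.
The only nationality still possible for house 1 is Japanese.
So: house 1 = poppy/doctor/Japanese, house 2 = rose/engineer/Brazilian, house 3 = iris/dentist/Spaniard, house 4 = lily/lawyer/Canadian.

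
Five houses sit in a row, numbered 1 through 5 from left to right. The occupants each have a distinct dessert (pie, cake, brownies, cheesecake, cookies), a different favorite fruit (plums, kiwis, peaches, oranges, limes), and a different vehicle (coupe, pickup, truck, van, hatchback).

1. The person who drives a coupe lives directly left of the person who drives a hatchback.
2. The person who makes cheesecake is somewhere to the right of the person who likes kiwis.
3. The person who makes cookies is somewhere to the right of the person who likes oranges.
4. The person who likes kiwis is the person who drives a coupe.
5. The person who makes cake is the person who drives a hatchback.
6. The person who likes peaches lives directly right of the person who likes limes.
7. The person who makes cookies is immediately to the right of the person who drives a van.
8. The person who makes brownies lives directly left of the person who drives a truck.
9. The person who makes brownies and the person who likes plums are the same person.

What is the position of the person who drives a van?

3

House 5's favorite fruit must be peaches (nothing else left).
By clue 6, the person who likes limes is in house 4.
House 5's vehicle must be pickup (nothing else left).
The person who makes brownies is narrowed to house 1 or 2 or 3; consider each.
Placing it in house 1 and house 2 leads to a contradiction, so it's in house 3.
The person who drives a truck is in house 4 (clue 8).
By clue 9, the person who likes plums is in house 3.
The only dessert still possible for house 1 is pie.
From clue 5, the person who makes cake must be in house 2.
From clue 5, the person who drives a hatchback must be in house 2.
So house 4 gets cookies for dessert.
The only dessert still possible for house 5 is cheesecake.
House 3 vehicle: only van fits.
From clue 4, the person who likes kiwis must be in house 1.
The only favorite fruit still possible for house 2 is oranges.
So house 1 gets coupe for vehicle.
So: house 1 = pie/kiwis/coupe, house 2 = cake/oranges/hatchback, house 3 = brownies/plums/van, house 4 = cookies/limes/truck, house 5 = cheesecake/peaches/pickup.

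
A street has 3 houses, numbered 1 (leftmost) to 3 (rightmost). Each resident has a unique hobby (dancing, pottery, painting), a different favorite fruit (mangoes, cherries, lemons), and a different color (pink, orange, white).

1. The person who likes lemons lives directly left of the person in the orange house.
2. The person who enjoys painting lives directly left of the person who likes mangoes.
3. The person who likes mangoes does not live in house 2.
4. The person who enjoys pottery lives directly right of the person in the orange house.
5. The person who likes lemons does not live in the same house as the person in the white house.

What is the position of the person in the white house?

3

Clue 3 places the person who likes mangoes in house 3.
Clue 4: the person who enjoys pottery is in house 3.
By clue 4, the person in the orange house is in house 2.
The person who likes lemons is in house 1 (clue 1).
From clue 2, the person who enjoys painting must be in house 2.
The person in the white house is in house 3 (clue 5).
The only hobby still possible for house 1 is dancing.
House 2's favorite fruit must be cherries (nothing else left).
The only color still possible for house 1 is pink.
So: house 1 = dancing/lemons/pink, house 2 = painting/cherries/orange, house 3 = pottery/mangoes/white.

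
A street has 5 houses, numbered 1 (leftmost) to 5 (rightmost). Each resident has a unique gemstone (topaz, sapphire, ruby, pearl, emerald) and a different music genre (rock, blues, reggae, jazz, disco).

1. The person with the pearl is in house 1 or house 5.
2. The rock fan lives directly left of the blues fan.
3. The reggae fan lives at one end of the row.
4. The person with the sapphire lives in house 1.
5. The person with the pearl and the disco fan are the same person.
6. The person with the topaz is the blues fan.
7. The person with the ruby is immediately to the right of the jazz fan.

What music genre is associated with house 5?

From clue 4, the person with the sapphire must be in house 1.
House 5 gemstone: only pearl fits.
By clue 5, the disco fan is in house 5.
So house 1 gets reggae for music genre.
The only music genre still possible for house 4 is blues.
The rock fan is in house 3 (clue 2).
Clue 6 places the person with the topaz in house 4.
House 2's gemstone must be emerald (nothing else left).
That leaves ruby as the gemstone for house 3.
That leaves jazz as the music genre for house 2.
So: house 1 = sapphire/reggae, house 2 = emerald/jazz, house 3 = ruby/rock, house 4 = topaz/blues, house 5 = pearl/disco.

disco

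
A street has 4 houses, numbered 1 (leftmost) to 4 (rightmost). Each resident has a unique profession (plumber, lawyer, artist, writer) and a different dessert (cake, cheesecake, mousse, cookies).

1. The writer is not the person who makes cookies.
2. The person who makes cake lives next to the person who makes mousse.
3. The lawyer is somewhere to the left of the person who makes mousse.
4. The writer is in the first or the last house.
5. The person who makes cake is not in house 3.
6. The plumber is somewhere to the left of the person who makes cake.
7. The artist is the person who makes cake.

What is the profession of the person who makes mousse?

The person who makes mousse is in house 3 (clue 2).
The only profession still possible for house 3 is plumber.
From clue 6, the person who makes cake must be in house 4.
From clue 7, the artist must be in house 4.
House 1 profession: only writer fits.
House 2's profession must be lawyer (nothing else left).
Clue 1 places the person who makes cookies in house 2.
So house 1 gets cheesecake for dessert.
So: house 1 = writer/cheesecake, house 2 = lawyer/cookies, house 3 = plumber/mousse, house 4 = artist/cake.

plumber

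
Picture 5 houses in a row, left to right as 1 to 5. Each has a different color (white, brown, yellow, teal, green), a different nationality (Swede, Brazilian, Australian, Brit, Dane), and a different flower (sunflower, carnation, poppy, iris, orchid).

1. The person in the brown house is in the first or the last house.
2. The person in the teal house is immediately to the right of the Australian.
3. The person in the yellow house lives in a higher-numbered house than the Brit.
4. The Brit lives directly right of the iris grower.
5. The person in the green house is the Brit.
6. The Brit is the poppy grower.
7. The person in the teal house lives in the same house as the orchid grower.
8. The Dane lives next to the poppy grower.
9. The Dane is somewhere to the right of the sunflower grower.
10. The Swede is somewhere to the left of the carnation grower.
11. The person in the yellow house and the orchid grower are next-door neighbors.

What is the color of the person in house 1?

The person in the brown house is narrowed to house 1 or 5; consider each.
Placing it in house 5 leads to a contradiction, so it's in house 1.
The person in the green house is narrowed to house 2 or 3 or 4; consider each.
Placing it in house 2 and house 4 leads to a contradiction, so it's in house 3.
From clue 5, the Brit must be in house 3.
The poppy grower is in house 3 (clue 6).
So house 5 gets Brazilian for nationality.
Clue 4: the iris grower is in house 2.
The person in the yellow house is in house 4 (clue 11).
From clue 11, the orchid grower must be in house 5.
House 1's flower must be sunflower (nothing else left).
House 4's flower must be carnation (nothing else left).
From clue 7, the person in the teal house must be in house 5.
That leaves white as the color for house 2.
The Australian is in house 4 (clue 2).
House 1 nationality: only Swede fits.
House 2's nationality must be Dane (nothing else left).
So: house 1 = brown/Swede/sunflower, house 2 = white/Dane/iris, house 3 = green/Brit/poppy, house 4 = yellow/Australian/carnation, house 5 = teal/Brazilian/orchid.

brown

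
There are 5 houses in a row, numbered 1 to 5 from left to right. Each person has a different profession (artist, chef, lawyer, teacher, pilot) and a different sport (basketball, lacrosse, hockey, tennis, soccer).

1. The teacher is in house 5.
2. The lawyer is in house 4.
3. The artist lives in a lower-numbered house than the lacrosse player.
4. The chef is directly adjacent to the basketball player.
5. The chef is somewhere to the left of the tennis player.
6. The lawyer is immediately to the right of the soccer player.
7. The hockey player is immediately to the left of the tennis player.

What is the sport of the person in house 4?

hockey

From clue 1, the teacher must be in house 5.
Clue 2 places the lawyer in house 4.
By clue 6, the soccer player is in house 3.
The hockey player is narrowed to house 1 or 4; consider each.
Placing it in house 1 leads to a contradiction, so it's in house 4.
From clue 7, the tennis player must be in house 5.
The only sport still possible for house 1 is basketball.
That leaves lacrosse as the sport for house 2.
From clue 3, the artist must be in house 1.
The chef is in house 2 (clue 4).
House 3 profession: only pilot fits.
So: house 1 = artist/basketball, house 2 = chef/lacrosse, house 3 = pilot/soccer, house 4 = lawyer/hockey, house 5 = teacher/tennis.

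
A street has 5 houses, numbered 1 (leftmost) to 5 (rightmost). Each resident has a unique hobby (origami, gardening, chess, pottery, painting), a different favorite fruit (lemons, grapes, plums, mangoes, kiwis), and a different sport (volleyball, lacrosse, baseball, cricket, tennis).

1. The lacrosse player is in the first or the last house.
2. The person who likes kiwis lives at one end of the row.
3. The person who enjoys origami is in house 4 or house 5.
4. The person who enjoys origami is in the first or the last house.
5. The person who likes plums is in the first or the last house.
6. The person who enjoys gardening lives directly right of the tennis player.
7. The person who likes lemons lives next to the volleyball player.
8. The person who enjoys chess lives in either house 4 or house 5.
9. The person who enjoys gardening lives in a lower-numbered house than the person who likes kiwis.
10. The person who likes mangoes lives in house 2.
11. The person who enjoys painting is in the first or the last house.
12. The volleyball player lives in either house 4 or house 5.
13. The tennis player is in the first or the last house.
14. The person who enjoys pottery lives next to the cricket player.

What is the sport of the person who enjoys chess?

volleyball

Clue 4: the person who enjoys origami is in house 5.
From clue 9, the person who likes kiwis must be in house 5.
Clue 10 places the person who likes mangoes in house 2.
Clue 13: the tennis player is in house 1.
So house 1 gets painting for hobby.
The only hobby still possible for house 4 is chess.
By clue 6, the person who enjoys gardening is in house 2.
That leaves pottery as the hobby for house 3.
House 1's favorite fruit must be plums (nothing else left).
That leaves lacrosse as the sport for house 5.
By clue 7, the person who likes lemons is in house 3.
That leaves grapes as the favorite fruit for house 4.
House 2's sport must be cricket (nothing else left).
House 3 sport: only baseball fits.
The only sport still possible for house 4 is volleyball.
So: house 1 = painting/plums/tennis, house 2 = gardening/mangoes/cricket, house 3 = pottery/lemons/baseball, house 4 = chess/grapes/volleyball, house 5 = origami/kiwis/lacrosse.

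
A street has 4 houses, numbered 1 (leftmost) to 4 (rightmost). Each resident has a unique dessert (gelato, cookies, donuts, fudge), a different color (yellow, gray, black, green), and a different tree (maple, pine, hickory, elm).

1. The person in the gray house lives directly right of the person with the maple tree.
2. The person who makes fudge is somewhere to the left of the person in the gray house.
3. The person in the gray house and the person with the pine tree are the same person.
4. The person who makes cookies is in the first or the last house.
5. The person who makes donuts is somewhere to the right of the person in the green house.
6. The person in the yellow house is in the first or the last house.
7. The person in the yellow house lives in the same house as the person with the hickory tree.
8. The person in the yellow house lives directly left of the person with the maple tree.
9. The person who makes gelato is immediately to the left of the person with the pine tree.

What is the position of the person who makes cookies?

Clue 8: the person in the yellow house is in house 1.
The person with the maple tree is in house 2 (clue 8).
By clue 1, the person in the gray house is in house 3.
From clue 3, the person with the pine tree must be in house 3.
By clue 7, the person with the hickory tree is in house 1.
By clue 9, the person who makes gelato is in house 2.
House 1 dessert: only fudge fits.
So house 3 gets donuts for dessert.
House 4 dessert: only cookies fits.
House 2 color: only green fits.
That leaves black as the color for house 4.
So house 4 gets elm for tree.
So: house 1 = fudge/yellow/hickory, house 2 = gelato/green/maple, house 3 = donuts/gray/pine, house 4 = cookies/black/elm.

4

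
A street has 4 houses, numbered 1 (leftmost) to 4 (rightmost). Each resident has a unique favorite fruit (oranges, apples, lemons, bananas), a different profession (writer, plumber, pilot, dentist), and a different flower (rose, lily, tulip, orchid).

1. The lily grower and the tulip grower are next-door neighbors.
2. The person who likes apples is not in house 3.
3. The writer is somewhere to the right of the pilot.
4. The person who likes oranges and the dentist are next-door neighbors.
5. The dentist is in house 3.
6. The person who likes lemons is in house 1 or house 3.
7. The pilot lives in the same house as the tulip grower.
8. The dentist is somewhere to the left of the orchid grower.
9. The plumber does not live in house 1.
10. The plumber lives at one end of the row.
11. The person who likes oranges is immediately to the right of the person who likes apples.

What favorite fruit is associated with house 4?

bananas

From clue 5, the dentist must be in house 3.
The orchid grower is in house 4 (clue 8).
By clue 10, the plumber is in house 4.
That leaves bananas as the favorite fruit for house 4.
House 1's profession must be pilot (nothing else left).
House 2 profession: only writer fits.
Clue 4 places the person who likes oranges in house 2.
Clue 7 places the tulip grower in house 1.
From clue 11, the person who likes apples must be in house 1.
House 3 favorite fruit: only lemons fits.
The lily grower is in house 2 (clue 1).
House 3's flower must be rose (nothing else left).
So: house 1 = apples/pilot/tulip, house 2 = oranges/writer/lily, house 3 = lemons/dentist/rose, house 4 = bananas/plumber/orchid.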